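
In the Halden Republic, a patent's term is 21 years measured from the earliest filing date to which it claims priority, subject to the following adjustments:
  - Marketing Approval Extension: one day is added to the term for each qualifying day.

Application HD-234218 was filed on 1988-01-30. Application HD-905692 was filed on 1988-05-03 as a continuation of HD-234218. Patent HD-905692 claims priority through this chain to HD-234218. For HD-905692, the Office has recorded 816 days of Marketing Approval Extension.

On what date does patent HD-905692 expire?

April 26, 2011

Earliest priority filing: 30 January 1988.
Base term: 30 January 1988 + 21 years → 30 January 2009.
Marketing Approval Extension: +816 days → 26 April 2011.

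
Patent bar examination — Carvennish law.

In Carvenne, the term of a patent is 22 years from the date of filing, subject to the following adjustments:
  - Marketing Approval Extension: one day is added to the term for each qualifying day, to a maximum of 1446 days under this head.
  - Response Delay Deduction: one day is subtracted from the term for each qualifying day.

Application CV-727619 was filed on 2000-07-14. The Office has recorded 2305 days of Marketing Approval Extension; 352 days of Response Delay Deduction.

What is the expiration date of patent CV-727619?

July 12, 2025

Base term: filing date + 22 years → 14 July 2022.
Marketing Approval Extension: 2305 days claimed exceeds the 1446-day cap, so +1446 days → 29 June 2026.
Response Delay Deduction: −352 days → 12 July 2025.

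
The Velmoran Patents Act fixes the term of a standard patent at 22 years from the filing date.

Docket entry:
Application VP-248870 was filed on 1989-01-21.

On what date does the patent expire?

2011-01-21

Filing date + 22 years → 21 January 2011.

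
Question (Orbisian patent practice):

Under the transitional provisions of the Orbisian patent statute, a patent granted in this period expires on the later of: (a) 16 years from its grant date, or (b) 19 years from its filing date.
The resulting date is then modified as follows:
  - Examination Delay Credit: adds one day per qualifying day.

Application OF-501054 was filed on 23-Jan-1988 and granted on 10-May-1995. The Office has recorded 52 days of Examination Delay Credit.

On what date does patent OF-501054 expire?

(a) grant + 16 years → 10 May 2011.
(b) filing + 19 years → 23 January 2007.
Later of the two: 10 May 2011.
Examination Delay Credit: +52 days → 1 July 2011.

2011-07-01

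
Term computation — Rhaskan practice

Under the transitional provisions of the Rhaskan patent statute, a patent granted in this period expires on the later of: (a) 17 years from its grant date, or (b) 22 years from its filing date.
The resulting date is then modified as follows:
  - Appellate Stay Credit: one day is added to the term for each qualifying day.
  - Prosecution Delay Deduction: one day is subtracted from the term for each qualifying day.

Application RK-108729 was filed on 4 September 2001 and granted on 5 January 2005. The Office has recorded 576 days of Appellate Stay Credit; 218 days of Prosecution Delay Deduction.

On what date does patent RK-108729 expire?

(a) grant + 17 years → 5 January 2022.
(b) filing + 22 years → 4 September 2023.
Later of the two: 4 September 2023.
Appellate Stay Credit: +576 days → 2 April 2025.
Prosecution Delay Deduction: −218 days → 27 August 2024.

August 27, 2024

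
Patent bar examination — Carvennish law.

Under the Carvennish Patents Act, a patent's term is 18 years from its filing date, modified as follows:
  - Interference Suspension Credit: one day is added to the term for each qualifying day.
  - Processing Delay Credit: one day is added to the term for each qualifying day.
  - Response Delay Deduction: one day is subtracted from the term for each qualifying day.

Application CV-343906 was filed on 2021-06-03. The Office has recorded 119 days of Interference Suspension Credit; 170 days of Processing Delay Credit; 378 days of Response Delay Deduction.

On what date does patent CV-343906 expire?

Base term: filing date + 18 years → 3 June 2039.
Interference Suspension Credit: +119 days → 30 September 2039.
Processing Delay Credit: +170 days → 18 March 2040.
Response Delay Deduction: −378 days → 6 March 2039.

2039-03-06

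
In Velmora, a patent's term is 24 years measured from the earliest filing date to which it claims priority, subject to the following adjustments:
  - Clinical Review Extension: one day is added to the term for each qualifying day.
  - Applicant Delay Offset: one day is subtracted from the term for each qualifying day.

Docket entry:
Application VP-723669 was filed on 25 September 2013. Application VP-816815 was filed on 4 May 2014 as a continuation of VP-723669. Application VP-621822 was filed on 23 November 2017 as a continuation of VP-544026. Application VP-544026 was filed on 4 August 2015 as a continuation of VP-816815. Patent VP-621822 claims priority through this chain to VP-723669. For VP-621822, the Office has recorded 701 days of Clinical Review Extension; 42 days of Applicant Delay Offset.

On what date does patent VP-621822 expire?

Earliest priority filing: 25 September 2013.
Base term: 25 September 2013 + 24 years → 25 September 2037.
Clinical Review Extension: +701 days → 27 August 2039.
Applicant Delay Offset: −42 days → 16 July 2039.

July 16, 2039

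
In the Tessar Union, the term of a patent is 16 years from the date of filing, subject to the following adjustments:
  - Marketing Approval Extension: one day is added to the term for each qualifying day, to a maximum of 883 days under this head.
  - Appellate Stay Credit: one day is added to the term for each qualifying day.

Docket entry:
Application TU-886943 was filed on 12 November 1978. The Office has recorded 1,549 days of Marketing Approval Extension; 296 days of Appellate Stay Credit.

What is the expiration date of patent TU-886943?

Base term: filing date + 16 years → 12 November 1994.
Marketing Approval Extension: 1549 days claimed exceeds the 883-day cap, so +883 days → 13 April 1997.
Appellate Stay Credit: +296 days → 3 February 1998.

February 3, 1998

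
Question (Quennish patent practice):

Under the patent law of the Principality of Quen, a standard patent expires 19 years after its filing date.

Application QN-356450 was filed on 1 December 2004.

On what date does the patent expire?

December 1, 2023

Filing date + 19 years → 1 December 2023.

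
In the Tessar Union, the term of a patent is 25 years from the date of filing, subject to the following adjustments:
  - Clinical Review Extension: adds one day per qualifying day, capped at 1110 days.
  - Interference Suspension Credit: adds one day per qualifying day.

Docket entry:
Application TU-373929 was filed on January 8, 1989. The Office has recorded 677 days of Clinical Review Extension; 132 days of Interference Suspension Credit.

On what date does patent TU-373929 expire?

Base term: filing date + 25 years → 8 January 2014.
Clinical Review Extension: 677 days (within the 1110-day cap) → +677 days → 16 November 2015.
Interference Suspension Credit: +132 days → 27 March 2016.

March 27, 2016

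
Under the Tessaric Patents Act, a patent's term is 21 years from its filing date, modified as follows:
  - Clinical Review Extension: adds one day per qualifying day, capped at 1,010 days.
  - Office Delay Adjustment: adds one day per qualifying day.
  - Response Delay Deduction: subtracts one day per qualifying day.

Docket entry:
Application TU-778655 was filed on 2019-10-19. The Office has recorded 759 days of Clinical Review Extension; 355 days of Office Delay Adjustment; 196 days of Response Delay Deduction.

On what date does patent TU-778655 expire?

Base term: filing date + 21 years → 19 October 2040.
Clinical Review Extension: 759 days (within the 1010-day cap) → +759 days → 17 November 2042.
Office Delay Adjustment: +355 days → 7 November 2043.
Response Delay Deduction: −196 days → 25 April 2043.

2043-04-25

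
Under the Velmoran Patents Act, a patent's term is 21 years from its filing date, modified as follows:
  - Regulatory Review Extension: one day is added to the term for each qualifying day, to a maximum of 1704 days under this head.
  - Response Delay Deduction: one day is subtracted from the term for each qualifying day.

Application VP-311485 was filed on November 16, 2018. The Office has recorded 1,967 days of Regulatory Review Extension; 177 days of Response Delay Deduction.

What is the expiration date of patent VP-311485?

January 21, 2044

Base term: filing date + 21 years → 16 November 2039.
Regulatory Review Extension: 1967 days claimed exceeds the 1704-day cap, so +1704 days → 16 July 2044.
Response Delay Deduction: −177 days → 21 January 2044.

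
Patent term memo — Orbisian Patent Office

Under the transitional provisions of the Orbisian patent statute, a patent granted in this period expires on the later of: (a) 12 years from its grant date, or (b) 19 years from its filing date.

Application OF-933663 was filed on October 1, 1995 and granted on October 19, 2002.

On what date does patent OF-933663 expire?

(a) grant + 12 years → 19 October 2014.
(b) filing + 19 years → 1 October 2014.
Later of the two: 19 October 2014.

2014-10-19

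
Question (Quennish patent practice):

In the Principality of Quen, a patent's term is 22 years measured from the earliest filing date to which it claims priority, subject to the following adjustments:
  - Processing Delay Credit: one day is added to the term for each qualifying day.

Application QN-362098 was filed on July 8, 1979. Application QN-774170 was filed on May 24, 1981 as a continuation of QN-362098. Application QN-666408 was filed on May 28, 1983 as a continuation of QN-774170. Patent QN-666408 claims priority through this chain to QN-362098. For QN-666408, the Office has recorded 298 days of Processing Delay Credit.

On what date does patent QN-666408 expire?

Earliest priority filing: 8 July 1979.
Base term: 8 July 1979 + 22 years → 8 July 2001.
Processing Delay Credit: +298 days → 2 May 2002.

2002-05-02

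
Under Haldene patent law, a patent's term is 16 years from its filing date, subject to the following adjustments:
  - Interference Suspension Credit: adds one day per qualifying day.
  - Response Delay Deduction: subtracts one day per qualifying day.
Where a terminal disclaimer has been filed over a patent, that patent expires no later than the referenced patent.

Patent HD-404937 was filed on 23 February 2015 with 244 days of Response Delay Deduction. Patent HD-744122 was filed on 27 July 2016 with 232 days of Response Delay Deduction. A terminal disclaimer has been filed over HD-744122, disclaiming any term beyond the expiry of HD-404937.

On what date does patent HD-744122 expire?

Natural term of HD-744122:
  Base: filing + 16 years → 27 July 2032.
  Response Delay Deduction: −232 days → 8 December 2031.
Expiry of referenced patent HD-404937:
  Base: filing + 16 years → 23 February 2031.
  Response Delay Deduction: −244 days → 24 June 2030.
Terminal disclaimer: HD-744122 expires on the earlier of 8 December 2031 and 24 June 2030.

2030-06-24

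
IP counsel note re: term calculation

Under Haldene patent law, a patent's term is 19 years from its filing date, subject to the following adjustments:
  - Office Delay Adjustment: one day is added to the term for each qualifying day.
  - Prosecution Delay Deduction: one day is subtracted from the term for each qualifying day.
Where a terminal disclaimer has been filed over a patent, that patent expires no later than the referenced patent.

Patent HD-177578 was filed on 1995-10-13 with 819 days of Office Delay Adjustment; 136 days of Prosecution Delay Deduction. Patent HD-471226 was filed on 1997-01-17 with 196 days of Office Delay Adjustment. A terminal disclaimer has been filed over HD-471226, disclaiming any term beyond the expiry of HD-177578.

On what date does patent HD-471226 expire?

July 31, 2016

Natural term of HD-471226:
  Base: filing + 19 years → 17 January 2016.
  Office Delay Adjustment: +196 days → 31 July 2016.
Expiry of referenced patent HD-177578:
  Base: filing + 19 years → 13 October 2014.
  Office Delay Adjustment: +819 days → 9 January 2017.
  Prosecution Delay Deduction: −136 days → 26 August 2016.
Terminal disclaimer: HD-471226 expires on the earlier of 31 July 2016 and 26 August 2016.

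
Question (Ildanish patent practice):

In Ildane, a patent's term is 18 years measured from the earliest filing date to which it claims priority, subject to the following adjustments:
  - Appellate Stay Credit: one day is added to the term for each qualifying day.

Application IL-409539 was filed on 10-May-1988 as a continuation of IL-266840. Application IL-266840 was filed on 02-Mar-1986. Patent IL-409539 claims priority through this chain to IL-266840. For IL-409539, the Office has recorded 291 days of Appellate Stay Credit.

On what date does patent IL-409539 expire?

December 18, 2004

Earliest priority filing: 2 March 1986.
Base term: 2 March 1986 + 18 years → 2 March 2004.
Appellate Stay Credit: +291 days → 18 December 2004.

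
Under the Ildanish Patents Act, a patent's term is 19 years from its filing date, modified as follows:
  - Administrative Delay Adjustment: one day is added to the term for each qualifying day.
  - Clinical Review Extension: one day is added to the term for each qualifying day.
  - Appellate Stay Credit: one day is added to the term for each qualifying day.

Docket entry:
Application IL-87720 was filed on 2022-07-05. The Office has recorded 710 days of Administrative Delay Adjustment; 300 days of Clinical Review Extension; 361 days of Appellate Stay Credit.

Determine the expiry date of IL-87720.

April 6, 2045

Base term: filing date + 19 years → 5 July 2041.
Administrative Delay Adjustment: +710 days → 15 June 2043.
Clinical Review Extension: +300 days → 10 April 2044.
Appellate Stay Credit: +361 days → 6 April 2045.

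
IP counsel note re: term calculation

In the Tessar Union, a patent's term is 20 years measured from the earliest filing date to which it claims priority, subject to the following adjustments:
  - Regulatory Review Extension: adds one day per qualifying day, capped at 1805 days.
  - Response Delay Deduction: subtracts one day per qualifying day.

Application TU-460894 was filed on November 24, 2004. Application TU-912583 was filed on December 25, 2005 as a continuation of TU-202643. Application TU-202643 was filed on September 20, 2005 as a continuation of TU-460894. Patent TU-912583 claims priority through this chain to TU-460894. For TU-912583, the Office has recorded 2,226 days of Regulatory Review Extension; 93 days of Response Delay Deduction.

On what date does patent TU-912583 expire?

August 2, 2029

Earliest priority filing: 24 November 2004.
Base term: 24 November 2004 + 20 years → 24 November 2024.
Regulatory Review Extension: 2226 days claimed exceeds the 1805-day cap, so +1805 days → 3 November 2029.
Response Delay Deduction: −93 days → 2 August 2029.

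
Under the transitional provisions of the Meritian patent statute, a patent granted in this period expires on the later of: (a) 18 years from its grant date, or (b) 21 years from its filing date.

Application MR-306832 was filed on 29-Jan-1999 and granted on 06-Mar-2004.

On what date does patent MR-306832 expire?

(a) grant + 18 years → 6 March 2022.
(b) filing + 21 years → 29 January 2020.
Later of the two: 6 March 2022.

2022-03-06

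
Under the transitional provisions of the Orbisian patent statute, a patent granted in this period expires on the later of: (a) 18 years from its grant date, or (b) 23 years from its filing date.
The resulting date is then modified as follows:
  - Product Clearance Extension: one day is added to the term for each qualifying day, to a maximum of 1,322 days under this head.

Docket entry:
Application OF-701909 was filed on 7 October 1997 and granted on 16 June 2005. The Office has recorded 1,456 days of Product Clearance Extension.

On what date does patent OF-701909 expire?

January 28, 2027

(a) grant + 18 years → 16 June 2023.
(b) filing + 23 years → 7 October 2020.
Later of the two: 16 June 2023.
Product Clearance Extension: 1456 days claimed exceeds the 1322-day cap, so +1322 days → 28 January 2027.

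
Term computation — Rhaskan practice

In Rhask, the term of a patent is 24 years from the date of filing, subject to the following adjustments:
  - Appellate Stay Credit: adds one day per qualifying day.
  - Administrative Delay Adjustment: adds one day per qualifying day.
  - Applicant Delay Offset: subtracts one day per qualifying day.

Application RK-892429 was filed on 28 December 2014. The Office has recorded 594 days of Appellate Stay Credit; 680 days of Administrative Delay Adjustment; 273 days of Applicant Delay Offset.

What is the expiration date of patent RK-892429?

Base term: filing date + 24 years → 28 December 2038.
Appellate Stay Credit: +594 days → 13 August 2040.
Administrative Delay Adjustment: +680 days → 24 June 2042.
Applicant Delay Offset: −273 days → 24 September 2041.

September 24, 2041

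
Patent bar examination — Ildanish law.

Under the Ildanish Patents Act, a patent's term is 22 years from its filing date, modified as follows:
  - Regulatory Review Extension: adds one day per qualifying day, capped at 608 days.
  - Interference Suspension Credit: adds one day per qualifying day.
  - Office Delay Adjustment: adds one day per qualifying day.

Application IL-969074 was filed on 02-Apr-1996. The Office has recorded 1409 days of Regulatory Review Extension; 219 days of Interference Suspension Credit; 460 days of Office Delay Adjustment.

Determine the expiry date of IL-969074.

2021-10-10

Base term: filing date + 22 years → 2 April 2018.
Regulatory Review Extension: 1409 days claimed exceeds the 608-day cap, so +608 days → 1 December 2019.
Interference Suspension Credit: +219 days → 7 July 2020.
Office Delay Adjustment: +460 days → 10 October 2021.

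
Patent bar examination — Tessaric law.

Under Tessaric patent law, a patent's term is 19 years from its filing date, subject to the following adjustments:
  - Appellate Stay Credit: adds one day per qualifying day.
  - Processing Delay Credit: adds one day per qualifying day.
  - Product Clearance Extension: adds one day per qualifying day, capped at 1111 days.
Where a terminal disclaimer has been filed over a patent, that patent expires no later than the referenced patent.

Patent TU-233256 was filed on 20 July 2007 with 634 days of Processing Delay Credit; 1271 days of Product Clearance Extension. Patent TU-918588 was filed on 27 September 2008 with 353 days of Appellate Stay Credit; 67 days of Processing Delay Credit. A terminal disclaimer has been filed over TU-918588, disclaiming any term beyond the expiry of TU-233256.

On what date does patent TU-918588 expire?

Natural term of TU-918588:
  Base: filing + 19 years → 27 September 2027.
  Appellate Stay Credit: +353 days → 14 September 2028.
  Processing Delay Credit: +67 days → 20 November 2028.
Expiry of referenced patent TU-233256:
  Base: filing + 19 years → 20 July 2026.
  Processing Delay Credit: +634 days → 14 April 2028.
  Product Clearance Extension: 1271 days claimed exceeds the 1111-day cap, so +1111 days → 30 April 2031.
Terminal disclaimer: TU-918588 expires on the earlier of 20 November 2028 and 30 April 2031.

November 20, 2028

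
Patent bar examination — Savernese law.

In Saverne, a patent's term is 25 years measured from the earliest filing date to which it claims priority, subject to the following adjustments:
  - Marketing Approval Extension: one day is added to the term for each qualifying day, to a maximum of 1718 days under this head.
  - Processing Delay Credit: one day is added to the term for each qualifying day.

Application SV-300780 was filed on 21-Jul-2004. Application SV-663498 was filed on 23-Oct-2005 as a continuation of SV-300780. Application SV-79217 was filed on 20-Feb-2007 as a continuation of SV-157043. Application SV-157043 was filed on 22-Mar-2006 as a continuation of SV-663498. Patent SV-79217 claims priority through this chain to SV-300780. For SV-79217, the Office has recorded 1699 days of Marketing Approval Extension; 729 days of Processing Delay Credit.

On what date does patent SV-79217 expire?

Earliest priority filing: 21 July 2004.
Base term: 21 July 2004 + 25 years → 21 July 2029.
Marketing Approval Extension: 1699 days (within the 1718-day cap) → +1699 days → 16 March 2034.
Processing Delay Credit: +729 days → 14 March 2036.

March 14, 2036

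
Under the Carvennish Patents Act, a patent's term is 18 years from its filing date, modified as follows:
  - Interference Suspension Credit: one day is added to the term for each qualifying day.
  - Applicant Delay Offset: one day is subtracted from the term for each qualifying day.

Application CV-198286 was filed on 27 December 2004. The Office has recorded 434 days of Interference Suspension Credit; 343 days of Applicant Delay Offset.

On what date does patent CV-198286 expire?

Base term: filing date + 18 years → 27 December 2022.
Interference Suspension Credit: +434 days → 5 March 2024.
Applicant Delay Offset: −343 days → 28 March 2023.

March 28, 2023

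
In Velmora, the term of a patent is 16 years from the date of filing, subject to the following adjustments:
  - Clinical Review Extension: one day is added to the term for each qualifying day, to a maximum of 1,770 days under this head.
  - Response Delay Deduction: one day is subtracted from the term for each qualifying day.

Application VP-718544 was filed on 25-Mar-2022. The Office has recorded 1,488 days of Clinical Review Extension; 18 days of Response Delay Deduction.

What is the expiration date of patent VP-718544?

Base term: filing date + 16 years → 25 March 2038.
Clinical Review Extension: 1488 days (within the 1770-day cap) → +1488 days → 21 April 2042.
Response Delay Deduction: −18 days → 3 April 2042.

2042-04-03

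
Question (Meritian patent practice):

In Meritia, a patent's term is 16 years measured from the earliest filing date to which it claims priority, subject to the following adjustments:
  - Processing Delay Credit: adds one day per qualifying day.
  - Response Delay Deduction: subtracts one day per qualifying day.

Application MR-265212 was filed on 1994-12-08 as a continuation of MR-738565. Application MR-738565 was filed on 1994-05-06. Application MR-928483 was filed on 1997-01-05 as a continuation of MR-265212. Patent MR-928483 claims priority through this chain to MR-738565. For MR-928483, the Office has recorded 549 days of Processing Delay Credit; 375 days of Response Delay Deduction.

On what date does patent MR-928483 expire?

October 27, 2010

Earliest priority filing: 6 May 1994.
Base term: 6 May 1994 + 16 years → 6 May 2010.
Processing Delay Credit: +549 days → 6 November 2011.
Response Delay Deduction: −375 days → 27 October 2010.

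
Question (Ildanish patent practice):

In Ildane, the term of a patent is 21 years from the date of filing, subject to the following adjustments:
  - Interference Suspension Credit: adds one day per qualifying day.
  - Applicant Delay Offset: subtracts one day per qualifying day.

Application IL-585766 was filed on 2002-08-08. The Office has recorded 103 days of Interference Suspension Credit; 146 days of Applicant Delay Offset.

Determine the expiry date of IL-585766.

Base term: filing date + 21 years → 8 August 2023.
Interference Suspension Credit: +103 days → 19 November 2023.
Applicant Delay Offset: −146 days → 26 June 2023.

June 26, 2023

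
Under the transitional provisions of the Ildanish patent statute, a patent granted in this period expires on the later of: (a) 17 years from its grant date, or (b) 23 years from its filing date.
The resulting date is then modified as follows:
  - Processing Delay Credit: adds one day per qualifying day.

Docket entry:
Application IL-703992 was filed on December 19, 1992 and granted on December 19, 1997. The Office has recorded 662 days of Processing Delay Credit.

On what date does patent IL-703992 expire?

October 11, 2017

(a) grant + 17 years → 19 December 2014.
(b) filing + 23 years → 19 December 2015.
Later of the two: 19 December 2015.
Processing Delay Credit: +662 days → 11 October 2017.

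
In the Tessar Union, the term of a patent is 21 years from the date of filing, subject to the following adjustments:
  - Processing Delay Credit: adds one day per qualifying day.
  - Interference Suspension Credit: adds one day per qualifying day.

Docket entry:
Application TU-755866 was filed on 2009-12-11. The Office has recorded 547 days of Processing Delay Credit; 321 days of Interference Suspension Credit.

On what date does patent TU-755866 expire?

2033-04-27

Base term: filing date + 21 years → 11 December 2030.
Processing Delay Credit: +547 days → 10 June 2032.
Interference Suspension Credit: +321 days → 27 April 2033.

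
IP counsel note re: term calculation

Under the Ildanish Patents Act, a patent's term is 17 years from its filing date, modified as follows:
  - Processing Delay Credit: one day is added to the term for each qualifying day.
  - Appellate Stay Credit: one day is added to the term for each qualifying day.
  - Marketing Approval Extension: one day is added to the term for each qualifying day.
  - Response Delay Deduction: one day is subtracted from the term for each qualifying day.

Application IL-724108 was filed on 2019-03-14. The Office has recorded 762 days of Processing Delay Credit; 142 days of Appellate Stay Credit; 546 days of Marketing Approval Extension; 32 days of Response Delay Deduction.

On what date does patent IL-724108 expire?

2040-01-31

Base term: filing date + 17 years → 14 March 2036.
Processing Delay Credit: +762 days → 15 April 2038.
Appellate Stay Credit: +142 days → 4 September 2038.
Marketing Approval Extension: +546 days → 3 March 2040.
Response Delay Deduction: −32 days → 31 January 2040.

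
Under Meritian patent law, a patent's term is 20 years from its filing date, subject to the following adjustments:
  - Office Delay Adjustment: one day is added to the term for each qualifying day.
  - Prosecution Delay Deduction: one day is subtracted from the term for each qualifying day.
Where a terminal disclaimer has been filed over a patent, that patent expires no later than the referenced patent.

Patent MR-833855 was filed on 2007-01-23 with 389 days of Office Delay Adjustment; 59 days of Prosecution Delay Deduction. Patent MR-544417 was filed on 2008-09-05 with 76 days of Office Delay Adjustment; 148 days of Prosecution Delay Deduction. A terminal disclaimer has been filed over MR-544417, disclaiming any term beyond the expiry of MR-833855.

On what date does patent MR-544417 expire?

2027-12-19

Natural term of MR-544417:
  Base: filing + 20 years → 5 September 2028.
  Office Delay Adjustment: +76 days → 20 November 2028.
  Prosecution Delay Deduction: −148 days → 25 June 2028.
Expiry of referenced patent MR-833855:
  Base: filing + 20 years → 23 January 2027.
  Office Delay Adjustment: +389 days → 16 February 2028.
  Prosecution Delay Deduction: −59 days → 19 December 2027.
Terminal disclaimer: MR-544417 expires on the earlier of 25 June 2028 and 19 December 2027.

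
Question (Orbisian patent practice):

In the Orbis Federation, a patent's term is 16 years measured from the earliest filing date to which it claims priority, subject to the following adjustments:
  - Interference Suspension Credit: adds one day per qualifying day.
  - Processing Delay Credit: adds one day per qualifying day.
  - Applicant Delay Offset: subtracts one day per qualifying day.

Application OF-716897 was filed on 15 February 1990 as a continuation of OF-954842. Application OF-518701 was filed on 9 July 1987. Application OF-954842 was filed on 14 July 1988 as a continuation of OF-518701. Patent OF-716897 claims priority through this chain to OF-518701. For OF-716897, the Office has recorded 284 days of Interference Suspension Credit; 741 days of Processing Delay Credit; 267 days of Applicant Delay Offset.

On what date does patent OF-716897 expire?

2005-08-05

Earliest priority filing: 9 July 1987.
Base term: 9 July 1987 + 16 years → 9 July 2003.
Interference Suspension Credit: +284 days → 18 April 2004.
Processing Delay Credit: +741 days → 29 April 2006.
Applicant Delay Offset: −267 days → 5 August 2005.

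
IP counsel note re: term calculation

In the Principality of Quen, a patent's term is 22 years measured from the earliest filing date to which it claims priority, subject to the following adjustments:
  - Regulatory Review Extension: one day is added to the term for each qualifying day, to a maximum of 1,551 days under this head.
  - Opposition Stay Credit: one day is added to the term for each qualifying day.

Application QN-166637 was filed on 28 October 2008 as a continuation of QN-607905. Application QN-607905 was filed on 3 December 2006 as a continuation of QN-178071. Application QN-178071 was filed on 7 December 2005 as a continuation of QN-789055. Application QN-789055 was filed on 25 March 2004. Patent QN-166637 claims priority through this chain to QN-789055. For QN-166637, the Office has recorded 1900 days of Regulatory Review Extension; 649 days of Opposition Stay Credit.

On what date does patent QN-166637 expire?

2032-04-02

Earliest priority filing: 25 March 2004.
Base term: 25 March 2004 + 22 years → 25 March 2026.
Regulatory Review Extension: 1900 days claimed exceeds the 1551-day cap, so +1551 days → 23 June 2030.
Opposition Stay Credit: +649 days → 2 April 2032.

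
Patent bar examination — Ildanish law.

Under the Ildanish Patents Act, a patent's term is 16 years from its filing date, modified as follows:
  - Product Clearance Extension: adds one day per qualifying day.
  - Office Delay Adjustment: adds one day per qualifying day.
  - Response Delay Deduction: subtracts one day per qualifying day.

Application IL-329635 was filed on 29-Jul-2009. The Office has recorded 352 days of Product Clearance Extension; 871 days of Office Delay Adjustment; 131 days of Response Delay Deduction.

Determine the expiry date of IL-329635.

Base term: filing date + 16 years → 29 July 2025.
Product Clearance Extension: +352 days → 16 July 2026.
Office Delay Adjustment: +871 days → 3 December 2028.
Response Delay Deduction: −131 days → 25 July 2028.

2028-07-25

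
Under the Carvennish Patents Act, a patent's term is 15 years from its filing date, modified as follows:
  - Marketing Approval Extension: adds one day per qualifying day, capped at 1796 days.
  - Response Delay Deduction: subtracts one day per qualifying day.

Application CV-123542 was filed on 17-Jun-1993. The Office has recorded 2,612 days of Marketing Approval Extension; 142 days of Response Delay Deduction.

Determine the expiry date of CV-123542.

2012-12-27

Base term: filing date + 15 years → 17 June 2008.
Marketing Approval Extension: 2612 days claimed exceeds the 1796-day cap, so +1796 days → 18 May 2013.
Response Delay Deduction: −142 days → 27 December 2012.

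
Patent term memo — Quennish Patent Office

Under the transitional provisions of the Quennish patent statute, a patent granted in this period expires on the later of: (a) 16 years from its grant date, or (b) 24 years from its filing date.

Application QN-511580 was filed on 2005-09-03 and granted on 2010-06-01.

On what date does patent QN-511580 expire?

September 3, 2029

(a) grant + 16 years → 1 June 2026.
(b) filing + 24 years → 3 September 2029.
Later of the two: 3 September 2029.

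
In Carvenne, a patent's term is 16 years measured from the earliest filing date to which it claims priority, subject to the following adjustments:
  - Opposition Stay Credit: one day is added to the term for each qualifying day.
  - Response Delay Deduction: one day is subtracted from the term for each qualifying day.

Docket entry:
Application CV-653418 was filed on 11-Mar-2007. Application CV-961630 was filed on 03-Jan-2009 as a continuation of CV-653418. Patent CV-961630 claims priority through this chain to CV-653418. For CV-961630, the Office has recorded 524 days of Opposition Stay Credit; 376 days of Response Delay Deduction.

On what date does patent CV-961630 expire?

August 6, 2023

Earliest priority filing: 11 March 2007.
Base term: 11 March 2007 + 16 years → 11 March 2023.
Opposition Stay Credit: +524 days → 16 August 2024.
Response Delay Deduction: −376 days → 6 August 2023.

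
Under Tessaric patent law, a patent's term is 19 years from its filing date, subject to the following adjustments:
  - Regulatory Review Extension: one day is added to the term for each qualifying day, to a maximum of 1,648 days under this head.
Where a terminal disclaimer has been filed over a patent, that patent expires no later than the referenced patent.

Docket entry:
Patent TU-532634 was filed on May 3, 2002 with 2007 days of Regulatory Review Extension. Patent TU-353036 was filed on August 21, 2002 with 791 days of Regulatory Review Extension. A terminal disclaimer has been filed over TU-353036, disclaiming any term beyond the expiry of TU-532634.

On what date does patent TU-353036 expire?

2023-10-21

Natural term of TU-353036:
  Base: filing + 19 years → 21 August 2021.
  Regulatory Review Extension: 791 days (within the 1648-day cap) → +791 days → 21 October 2023.
Expiry of referenced patent TU-532634:
  Base: filing + 19 years → 3 May 2021.
  Regulatory Review Extension: 2007 days claimed exceeds the 1648-day cap, so +1648 days → 6 November 2025.
Terminal disclaimer: TU-353036 expires on the earlier of 21 October 2023 and 6 November 2025.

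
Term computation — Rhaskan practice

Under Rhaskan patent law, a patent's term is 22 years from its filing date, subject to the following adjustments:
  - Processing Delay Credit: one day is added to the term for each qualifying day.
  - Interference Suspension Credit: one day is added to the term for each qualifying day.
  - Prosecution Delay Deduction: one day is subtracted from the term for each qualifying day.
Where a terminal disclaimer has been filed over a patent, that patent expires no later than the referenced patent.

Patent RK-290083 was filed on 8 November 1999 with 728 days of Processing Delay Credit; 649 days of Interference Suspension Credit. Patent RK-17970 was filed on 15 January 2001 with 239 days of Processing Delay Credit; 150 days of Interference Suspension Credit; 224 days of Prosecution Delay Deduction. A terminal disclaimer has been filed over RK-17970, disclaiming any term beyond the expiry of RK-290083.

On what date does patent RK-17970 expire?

Natural term of RK-17970:
  Base: filing + 22 years → 15 January 2023.
  Processing Delay Credit: +239 days → 11 September 2023.
  Interference Suspension Credit: +150 days → 8 February 2024.
  Prosecution Delay Deduction: −224 days → 29 June 2023.
Expiry of referenced patent RK-290083:
  Base: filing + 22 years → 8 November 2021.
  Processing Delay Credit: +728 days → 6 November 2023.
  Interference Suspension Credit: +649 days → 16 August 2025.
Terminal disclaimer: RK-17970 expires on the earlier of 29 June 2023 and 16 August 2025.

June 29, 2023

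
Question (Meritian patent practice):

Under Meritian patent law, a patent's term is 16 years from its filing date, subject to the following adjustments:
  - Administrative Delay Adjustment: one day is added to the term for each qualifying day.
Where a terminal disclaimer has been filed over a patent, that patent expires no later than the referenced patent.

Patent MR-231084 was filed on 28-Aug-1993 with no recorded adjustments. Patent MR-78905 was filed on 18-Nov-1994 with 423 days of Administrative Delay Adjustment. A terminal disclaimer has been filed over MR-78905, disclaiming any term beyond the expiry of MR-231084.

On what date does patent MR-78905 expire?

August 28, 2009

Natural term of MR-78905:
  Base: filing + 16 years → 18 November 2010.
  Administrative Delay Adjustment: +423 days → 15 January 2012.
Expiry of referenced patent MR-231084:
  Base: filing + 16 years → 28 August 2009.
Terminal disclaimer: MR-78905 expires on the earlier of 15 January 2012 and 28 August 2009.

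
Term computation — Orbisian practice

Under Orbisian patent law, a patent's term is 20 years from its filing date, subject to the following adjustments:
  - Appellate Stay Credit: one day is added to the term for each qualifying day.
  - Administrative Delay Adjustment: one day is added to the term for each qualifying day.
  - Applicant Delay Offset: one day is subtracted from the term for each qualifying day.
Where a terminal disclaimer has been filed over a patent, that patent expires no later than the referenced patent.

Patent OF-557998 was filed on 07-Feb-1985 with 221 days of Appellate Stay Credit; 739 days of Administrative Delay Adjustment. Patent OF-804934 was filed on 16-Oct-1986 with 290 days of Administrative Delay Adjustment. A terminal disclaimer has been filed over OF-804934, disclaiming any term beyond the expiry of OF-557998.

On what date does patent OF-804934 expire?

Natural term of OF-804934:
  Base: filing + 20 years → 16 October 2006.
  Administrative Delay Adjustment: +290 days → 2 August 2007.
Expiry of referenced patent OF-557998:
  Base: filing + 20 years → 7 February 2005.
  Appellate Stay Credit: +221 days → 16 September 2005.
  Administrative Delay Adjustment: +739 days → 25 September 2007.
Terminal disclaimer: OF-804934 expires on the earlier of 2 August 2007 and 25 September 2007.

2007-08-02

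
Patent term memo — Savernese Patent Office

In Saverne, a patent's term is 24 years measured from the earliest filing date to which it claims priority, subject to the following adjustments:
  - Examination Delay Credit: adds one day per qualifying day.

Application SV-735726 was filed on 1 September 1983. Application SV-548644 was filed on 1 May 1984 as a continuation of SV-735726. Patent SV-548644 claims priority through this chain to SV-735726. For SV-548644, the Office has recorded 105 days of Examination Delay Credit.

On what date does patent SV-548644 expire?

December 15, 2007

Earliest priority filing: 1 September 1983.
Base term: 1 September 1983 + 24 years → 1 September 2007.
Examination Delay Credit: +105 days → 15 December 2007.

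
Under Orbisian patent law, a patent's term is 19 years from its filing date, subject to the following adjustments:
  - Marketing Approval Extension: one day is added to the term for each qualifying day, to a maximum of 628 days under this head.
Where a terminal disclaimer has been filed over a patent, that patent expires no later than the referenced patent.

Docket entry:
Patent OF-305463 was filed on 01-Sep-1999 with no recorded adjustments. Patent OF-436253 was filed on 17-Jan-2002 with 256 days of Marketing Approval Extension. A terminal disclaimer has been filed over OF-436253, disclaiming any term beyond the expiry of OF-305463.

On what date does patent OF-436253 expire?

Natural term of OF-436253:
  Base: filing + 19 years → 17 January 2021.
  Marketing Approval Extension: 256 days (within the 628-day cap) → +256 days → 30 September 2021.
Expiry of referenced patent OF-305463:
  Base: filing + 19 years → 1 September 2018.
Terminal disclaimer: OF-436253 expires on the earlier of 30 September 2021 and 1 September 2018.

2018-09-01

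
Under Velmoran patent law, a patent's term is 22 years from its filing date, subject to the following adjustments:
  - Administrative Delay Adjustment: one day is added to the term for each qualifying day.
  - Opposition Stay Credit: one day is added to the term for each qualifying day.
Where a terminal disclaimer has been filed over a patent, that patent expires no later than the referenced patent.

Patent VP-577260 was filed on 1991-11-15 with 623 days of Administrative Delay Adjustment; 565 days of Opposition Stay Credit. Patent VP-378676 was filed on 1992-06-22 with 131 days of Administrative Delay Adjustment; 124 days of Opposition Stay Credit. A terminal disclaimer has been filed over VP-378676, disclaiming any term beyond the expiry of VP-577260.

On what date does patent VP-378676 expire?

2015-03-04

Natural term of VP-378676:
  Base: filing + 22 years → 22 June 2014.
  Administrative Delay Adjustment: +131 days → 31 October 2014.
  Opposition Stay Credit: +124 days → 4 March 2015.
Expiry of referenced patent VP-577260:
  Base: filing + 22 years → 15 November 2013.
  Administrative Delay Adjustment: +623 days → 31 July 2015.
  Opposition Stay Credit: +565 days → 15 February 2017.
Terminal disclaimer: VP-378676 expires on the earlier of 4 March 2015 and 15 February 2017.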